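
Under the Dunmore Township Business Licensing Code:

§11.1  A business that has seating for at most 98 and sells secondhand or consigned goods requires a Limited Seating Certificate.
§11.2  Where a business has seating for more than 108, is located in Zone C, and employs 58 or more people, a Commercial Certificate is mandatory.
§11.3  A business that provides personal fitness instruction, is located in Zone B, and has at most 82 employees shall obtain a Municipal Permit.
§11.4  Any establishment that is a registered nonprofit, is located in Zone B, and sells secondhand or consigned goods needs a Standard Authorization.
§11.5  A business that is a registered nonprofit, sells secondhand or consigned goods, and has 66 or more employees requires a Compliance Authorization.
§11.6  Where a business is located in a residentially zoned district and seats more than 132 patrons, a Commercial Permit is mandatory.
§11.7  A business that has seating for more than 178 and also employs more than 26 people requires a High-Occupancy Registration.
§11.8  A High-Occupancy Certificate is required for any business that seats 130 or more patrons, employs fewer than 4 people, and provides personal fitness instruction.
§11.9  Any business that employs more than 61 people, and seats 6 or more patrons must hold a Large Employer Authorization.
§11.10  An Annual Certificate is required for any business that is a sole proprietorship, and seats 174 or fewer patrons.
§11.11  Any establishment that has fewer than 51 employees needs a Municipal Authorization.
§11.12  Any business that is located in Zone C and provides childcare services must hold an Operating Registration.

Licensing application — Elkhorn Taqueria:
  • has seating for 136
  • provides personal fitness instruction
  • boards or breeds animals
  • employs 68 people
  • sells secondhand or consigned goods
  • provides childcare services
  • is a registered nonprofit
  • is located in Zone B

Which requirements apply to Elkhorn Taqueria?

Compliance Authorization, Large Employer Authorization, Municipal Permit, Standard Authorization

§11.1 seating 136 > 98; sells secondhand or consigned goods → Limited Seating Certificate not required.
§11.2 seating 136 > 108; is located in Zone B (not: is located in Zone C); employees 68 ≥ 58 → Commercial Certificate not required.
§11.3 provides personal fitness instruction; is located in Zone B; employees 68 ≤ 82 → Municipal Permit required.
§11.4 is a registered nonprofit; is located in Zone B; sells secondhand or consigned goods → Standard Authorization required.
§11.5 is a registered nonprofit; sells secondhand or consigned goods; employees 68 ≥ 66 → Compliance Authorization required.
§11.6 is located in Zone B (not: is located in a residentially zoned district); seating 136 > 132 → Commercial Permit not required.
§11.7 seating 136 ≤ 178; employees 68 > 26 → High-Occupancy Registration not required.
§11.8 seating 136 ≥ 130; employees 68 ≥ 4; provides personal fitness instruction → High-Occupancy Certificate not required.
§11.9 employees 68 > 61; seating 136 ≥ 6 → Large Employer Authorization required.
§11.10 is a registered nonprofit (not: is a sole proprietorship); seating 136 ≤ 174 → Annual Certificate not required.
§11.11 employees 68 ≥ 51 → Municipal Authorization not required.
§11.12 is located in Zone B (not: is located in Zone C); provides childcare services → Operating Registration not required.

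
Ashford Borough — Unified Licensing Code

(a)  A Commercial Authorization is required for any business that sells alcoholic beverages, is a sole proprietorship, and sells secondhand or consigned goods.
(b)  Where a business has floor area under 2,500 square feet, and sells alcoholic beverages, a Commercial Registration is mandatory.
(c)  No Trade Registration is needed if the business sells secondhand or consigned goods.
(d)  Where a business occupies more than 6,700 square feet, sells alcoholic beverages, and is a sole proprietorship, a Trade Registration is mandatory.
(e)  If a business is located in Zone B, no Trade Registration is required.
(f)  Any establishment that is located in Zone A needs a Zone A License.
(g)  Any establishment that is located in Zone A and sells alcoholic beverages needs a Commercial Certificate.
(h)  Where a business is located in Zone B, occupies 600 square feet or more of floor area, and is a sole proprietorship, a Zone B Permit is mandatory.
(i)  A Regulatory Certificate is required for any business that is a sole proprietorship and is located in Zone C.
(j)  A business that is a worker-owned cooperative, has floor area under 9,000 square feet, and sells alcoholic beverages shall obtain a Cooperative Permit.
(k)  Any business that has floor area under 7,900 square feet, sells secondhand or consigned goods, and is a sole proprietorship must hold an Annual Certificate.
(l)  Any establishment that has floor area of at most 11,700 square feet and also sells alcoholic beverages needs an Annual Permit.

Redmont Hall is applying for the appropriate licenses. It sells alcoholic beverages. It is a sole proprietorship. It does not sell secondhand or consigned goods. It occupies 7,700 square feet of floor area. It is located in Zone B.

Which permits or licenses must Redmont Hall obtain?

(a) sells alcoholic beverages; is a sole proprietorship; does not sell secondhand or consigned goods → Commercial Authorization not required.
(b) floor area 7,700 square feet ≥ 2,500 square feet; sells alcoholic beverages → Commercial Registration not required.
(c) does not sell secondhand or consigned goods → Trade Registration exemption does not apply.
(d) floor area 7,700 square feet > 6,700 square feet; sells alcoholic beverages; is a sole proprietorship → Trade Registration required.
(e) is located in Zone B → exempt from Trade Registration.
(f) is located in Zone B (not: is located in Zone A) → Zone A License not required.
(g) is located in Zone B (not: is located in Zone A); sells alcoholic beverages → Commercial Certificate not required.
(h) is located in Zone B; floor area 7,700 square feet ≥ 600 square feet; is a sole proprietorship → Zone B Permit required.
(i) is a sole proprietorship; is located in Zone B (not: is located in Zone C) → Regulatory Certificate not required.
(j) is a sole proprietorship (not: is a worker-owned cooperative); floor area 7,700 square feet < 9,000 square feet; sells alcoholic beverages → Cooperative Permit not required.
(k) floor area 7,700 square feet < 7,900 square feet; does not sell secondhand or consigned goods; is a sole proprietorship → Annual Certificate not required.
(l) floor area 7,700 square feet ≤ 11,700 square feet; sells alcoholic beverages → Annual Permit required.

Annual Permit, Zone B Permit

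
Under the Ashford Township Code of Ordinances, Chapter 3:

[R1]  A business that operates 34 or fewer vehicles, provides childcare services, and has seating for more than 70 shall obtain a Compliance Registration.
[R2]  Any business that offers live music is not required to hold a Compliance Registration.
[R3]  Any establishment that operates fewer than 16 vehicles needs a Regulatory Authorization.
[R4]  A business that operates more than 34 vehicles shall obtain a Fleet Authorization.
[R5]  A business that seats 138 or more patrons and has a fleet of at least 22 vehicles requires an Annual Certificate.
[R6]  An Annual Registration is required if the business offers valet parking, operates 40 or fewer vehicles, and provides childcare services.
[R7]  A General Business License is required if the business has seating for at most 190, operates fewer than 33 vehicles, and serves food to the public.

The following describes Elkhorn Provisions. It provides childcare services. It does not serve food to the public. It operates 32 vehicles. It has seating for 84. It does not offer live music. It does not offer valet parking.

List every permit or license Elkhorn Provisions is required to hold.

[R1] vehicles 32 ≤ 34; provides childcare services; seating 84 > 70 → Compliance Registration required.
[R2] does not offer live music → Compliance Registration exemption does not apply.
[R3] vehicles 32 ≥ 16 → Regulatory Authorization not required.
[R4] vehicles 32 ≤ 34 → Fleet Authorization not required.
[R5] seating 84 < 138; vehicles 32 ≥ 22 → Annual Certificate not required.
[R6] does not offer valet parking; vehicles 32 ≤ 40; provides childcare services → Annual Registration not required.
[R7] seating 84 ≤ 190; vehicles 32 < 33; does not serve food to the public → General Business License not required.

Compliance Registration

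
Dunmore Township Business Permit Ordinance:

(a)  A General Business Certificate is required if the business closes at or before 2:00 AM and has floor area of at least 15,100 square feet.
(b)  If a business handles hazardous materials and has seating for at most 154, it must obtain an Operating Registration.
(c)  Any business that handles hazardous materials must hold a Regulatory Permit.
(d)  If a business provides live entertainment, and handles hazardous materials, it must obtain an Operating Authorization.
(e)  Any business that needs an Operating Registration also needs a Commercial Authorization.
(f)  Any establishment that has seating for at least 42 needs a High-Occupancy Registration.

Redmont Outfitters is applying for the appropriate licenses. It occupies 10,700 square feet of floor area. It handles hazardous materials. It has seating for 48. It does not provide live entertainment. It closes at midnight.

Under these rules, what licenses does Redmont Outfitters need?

(a) closes midnight, at/before 2:00 AM; floor area 10,700 square feet < 15,100 square feet → General Business Certificate not required.
(b) handles hazardous materials; seating 48 ≤ 154 → Operating Registration required.
(c) handles hazardous materials → Regulatory Permit required.
(d) does not provide live entertainment; handles hazardous materials → Operating Authorization not required.
(e) Operating Registration is required → Commercial Authorization also required.
(f) seating 48 ≥ 42 → High-Occupancy Registration required.

Commercial Authorization, High-Occupancy Registration, Operating Registration, Regulatory Permit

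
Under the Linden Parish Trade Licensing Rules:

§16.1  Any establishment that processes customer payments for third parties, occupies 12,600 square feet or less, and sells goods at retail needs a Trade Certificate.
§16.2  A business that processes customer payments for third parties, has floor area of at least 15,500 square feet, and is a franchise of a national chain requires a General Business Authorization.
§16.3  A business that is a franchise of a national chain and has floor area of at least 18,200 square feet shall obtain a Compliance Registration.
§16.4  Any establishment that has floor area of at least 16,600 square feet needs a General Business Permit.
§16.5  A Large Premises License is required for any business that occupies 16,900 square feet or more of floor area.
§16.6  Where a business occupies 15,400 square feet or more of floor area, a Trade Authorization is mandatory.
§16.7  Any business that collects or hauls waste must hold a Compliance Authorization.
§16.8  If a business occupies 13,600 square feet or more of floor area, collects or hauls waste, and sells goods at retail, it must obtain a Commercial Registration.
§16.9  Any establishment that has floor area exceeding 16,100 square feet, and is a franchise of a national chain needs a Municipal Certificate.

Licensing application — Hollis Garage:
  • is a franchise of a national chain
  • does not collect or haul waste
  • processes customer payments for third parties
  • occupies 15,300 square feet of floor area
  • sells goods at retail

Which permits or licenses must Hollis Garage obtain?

§16.1 processes customer payments for third parties; floor area 15,300 square feet > 12,600 square feet; sells goods at retail → Trade Certificate not required.
§16.2 processes customer payments for third parties; floor area 15,300 square feet < 15,500 square feet; is a franchise of a national chain → General Business Authorization not required.
§16.3 is a franchise of a national chain; floor area 15,300 square feet < 18,200 square feet → Compliance Registration not required.
§16.4 floor area 15,300 square feet < 16,600 square feet → General Business Permit not required.
§16.5 floor area 15,300 square feet < 16,900 square feet → Large Premises License not required.
§16.6 floor area 15,300 square feet < 15,400 square feet → Trade Authorization not required.
§16.7 does not collect or haul waste → Compliance Authorization not required.
§16.8 floor area 15,300 square feet ≥ 13,600 square feet; does not collect or haul waste; sells goods at retail → Commercial Registration not required.
§16.9 floor area 15,300 square feet ≤ 16,100 square feet; is a franchise of a national chain → Municipal Certificate not required.

None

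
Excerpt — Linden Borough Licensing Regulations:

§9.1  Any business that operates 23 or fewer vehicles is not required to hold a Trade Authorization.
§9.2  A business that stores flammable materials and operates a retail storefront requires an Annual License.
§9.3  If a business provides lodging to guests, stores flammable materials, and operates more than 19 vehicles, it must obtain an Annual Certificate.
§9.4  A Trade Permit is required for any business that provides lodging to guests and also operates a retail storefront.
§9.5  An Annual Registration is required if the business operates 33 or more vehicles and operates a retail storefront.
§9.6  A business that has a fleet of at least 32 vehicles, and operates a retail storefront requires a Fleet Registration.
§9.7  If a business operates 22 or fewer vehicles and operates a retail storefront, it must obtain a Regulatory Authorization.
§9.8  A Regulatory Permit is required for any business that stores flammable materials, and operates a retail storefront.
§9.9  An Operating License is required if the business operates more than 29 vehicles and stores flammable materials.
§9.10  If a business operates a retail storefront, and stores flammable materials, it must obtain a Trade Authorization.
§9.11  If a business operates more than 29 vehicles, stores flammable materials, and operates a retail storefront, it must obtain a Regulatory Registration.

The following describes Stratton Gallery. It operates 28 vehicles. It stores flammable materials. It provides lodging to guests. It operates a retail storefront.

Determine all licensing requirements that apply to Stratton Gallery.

Annual Certificate, Annual License, Regulatory Permit, Trade Authorization, Trade Permit

§9.1 vehicles 28 > 23 → Trade Authorization exemption does not apply.
§9.2 stores flammable materials; operates a retail storefront → Annual License required.
§9.3 provides lodging to guests; stores flammable materials; vehicles 28 > 19 → Annual Certificate required.
§9.4 provides lodging to guests; operates a retail storefront → Trade Permit required.
§9.5 vehicles 28 < 33; operates a retail storefront → Annual Registration not required.
§9.6 vehicles 28 < 32; operates a retail storefront → Fleet Registration not required.
§9.7 vehicles 28 > 22; operates a retail storefront → Regulatory Authorization not required.
§9.8 stores flammable materials; operates a retail storefront → Regulatory Permit required.
§9.9 vehicles 28 ≤ 29; stores flammable materials → Operating License not required.
§9.10 operates a retail storefront; stores flammable materials → Trade Authorization required.
§9.11 vehicles 28 ≤ 29; stores flammable materials; operates a retail storefront → Regulatory Registration not required.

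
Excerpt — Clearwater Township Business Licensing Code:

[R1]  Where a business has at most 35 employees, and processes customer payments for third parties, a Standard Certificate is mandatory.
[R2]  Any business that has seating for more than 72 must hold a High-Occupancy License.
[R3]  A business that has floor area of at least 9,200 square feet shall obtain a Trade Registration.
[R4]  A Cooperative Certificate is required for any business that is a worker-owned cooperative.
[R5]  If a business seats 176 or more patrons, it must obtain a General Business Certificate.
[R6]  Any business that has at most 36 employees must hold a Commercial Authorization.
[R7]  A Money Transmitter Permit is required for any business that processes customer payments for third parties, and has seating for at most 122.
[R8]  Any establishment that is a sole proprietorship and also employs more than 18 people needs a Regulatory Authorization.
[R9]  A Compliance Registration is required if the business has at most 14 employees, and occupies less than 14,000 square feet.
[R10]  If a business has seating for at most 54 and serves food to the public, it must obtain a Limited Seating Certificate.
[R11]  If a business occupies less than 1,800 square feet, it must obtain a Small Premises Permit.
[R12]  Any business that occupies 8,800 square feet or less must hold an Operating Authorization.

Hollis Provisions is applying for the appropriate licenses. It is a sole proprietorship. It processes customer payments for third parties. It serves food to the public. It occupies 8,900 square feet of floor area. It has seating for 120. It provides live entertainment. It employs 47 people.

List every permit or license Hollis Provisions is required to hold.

High-Occupancy License, Money Transmitter Permit, Regulatory Authorization

[R1] employees 47 > 35; processes customer payments for third parties → Standard Certificate not required.
[R2] seating 120 > 72 → High-Occupancy License required.
[R3] floor area 8,900 square feet < 9,200 square feet → Trade Registration not required.
[R4] is a sole proprietorship (not: is a worker-owned cooperative) → Cooperative Certificate not required.
[R5] seating 120 < 176 → General Business Certificate not required.
[R6] employees 47 > 36 → Commercial Authorization not required.
[R7] processes customer payments for third parties; seating 120 ≤ 122 → Money Transmitter Permit required.
[R8] is a sole proprietorship; employees 47 > 18 → Regulatory Authorization required.
[R9] employees 47 > 14; floor area 8,900 square feet < 14,000 square feet → Compliance Registration not required.
[R10] seating 120 > 54; serves food to the public → Limited Seating Certificate not required.
[R11] floor area 8,900 square feet ≥ 1,800 square feet → Small Premises Permit not required.
[R12] floor area 8,900 square feet > 8,800 square feet → Operating Authorization not required.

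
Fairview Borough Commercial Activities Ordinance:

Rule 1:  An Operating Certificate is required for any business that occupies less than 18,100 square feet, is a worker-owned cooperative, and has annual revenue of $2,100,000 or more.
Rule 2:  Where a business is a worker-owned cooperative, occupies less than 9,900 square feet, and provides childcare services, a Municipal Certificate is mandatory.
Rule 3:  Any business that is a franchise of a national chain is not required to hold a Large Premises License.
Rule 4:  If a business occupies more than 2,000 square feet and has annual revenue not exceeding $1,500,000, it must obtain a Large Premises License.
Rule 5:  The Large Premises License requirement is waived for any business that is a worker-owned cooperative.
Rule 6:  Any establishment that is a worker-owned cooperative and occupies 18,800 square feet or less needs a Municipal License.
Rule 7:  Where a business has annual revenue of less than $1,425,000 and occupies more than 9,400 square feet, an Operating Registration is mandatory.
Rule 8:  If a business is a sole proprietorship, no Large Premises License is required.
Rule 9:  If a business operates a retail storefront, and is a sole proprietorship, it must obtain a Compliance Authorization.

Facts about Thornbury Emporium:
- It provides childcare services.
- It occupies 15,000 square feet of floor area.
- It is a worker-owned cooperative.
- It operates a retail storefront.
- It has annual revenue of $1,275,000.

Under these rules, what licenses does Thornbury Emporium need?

Rule 1: floor area 15,000 square feet < 18,100 square feet; is a worker-owned cooperative; revenue $1,275,000 < $2,100,000 → Operating Certificate not required.
Rule 2: is a worker-owned cooperative; floor area 15,000 square feet ≥ 9,900 square feet; provides childcare services → Municipal Certificate not required.
Rule 3: is a worker-owned cooperative (not: is a franchise of a national chain) → Large Premises License exemption does not apply.
Rule 4: floor area 15,000 square feet > 2,000 square feet; revenue $1,275,000 ≤ $1,500,000 → Large Premises License required.
Rule 5: is a worker-owned cooperative → exempt from Large Premises License.
Rule 6: is a worker-owned cooperative; floor area 15,000 square feet ≤ 18,800 square feet → Municipal License required.
Rule 7: revenue $1,275,000 < $1,425,000; floor area 15,000 square feet > 9,400 square feet → Operating Registration required.
Rule 8: is a worker-owned cooperative (not: is a sole proprietorship) → Large Premises License exemption does not apply.
Rule 9: operates a retail storefront; is a worker-owned cooperative (not: is a sole proprietorship) → Compliance Authorization not required.

Municipal License, Operating Registration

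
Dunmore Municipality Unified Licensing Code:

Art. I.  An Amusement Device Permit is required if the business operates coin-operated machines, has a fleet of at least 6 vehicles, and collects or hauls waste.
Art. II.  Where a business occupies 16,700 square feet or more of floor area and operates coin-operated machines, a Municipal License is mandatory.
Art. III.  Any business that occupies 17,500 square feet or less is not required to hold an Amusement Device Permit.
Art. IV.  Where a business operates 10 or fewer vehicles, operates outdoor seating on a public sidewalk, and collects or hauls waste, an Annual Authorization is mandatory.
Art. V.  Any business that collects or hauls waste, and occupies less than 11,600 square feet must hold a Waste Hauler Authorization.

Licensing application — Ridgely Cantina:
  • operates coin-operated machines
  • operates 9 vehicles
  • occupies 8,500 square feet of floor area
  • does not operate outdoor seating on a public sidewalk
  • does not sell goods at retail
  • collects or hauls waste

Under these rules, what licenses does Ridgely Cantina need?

Waste Hauler Authorization

Art. I. operates coin-operated machines; vehicles 9 ≥ 6; collects or hauls waste → Amusement Device Permit required.
Art. II. floor area 8,500 square feet < 16,700 square feet; operates coin-operated machines → Municipal License not required.
Art. III. floor area 8,500 square feet ≤ 17,500 square feet → exempt from Amusement Device Permit.
Art. IV. vehicles 9 ≤ 10; does not operate outdoor seating on a public sidewalk; collects or hauls waste → Annual Authorization not required.
Art. V. collects or hauls waste; floor area 8,500 square feet < 11,600 square feet → Waste Hauler Authorization required.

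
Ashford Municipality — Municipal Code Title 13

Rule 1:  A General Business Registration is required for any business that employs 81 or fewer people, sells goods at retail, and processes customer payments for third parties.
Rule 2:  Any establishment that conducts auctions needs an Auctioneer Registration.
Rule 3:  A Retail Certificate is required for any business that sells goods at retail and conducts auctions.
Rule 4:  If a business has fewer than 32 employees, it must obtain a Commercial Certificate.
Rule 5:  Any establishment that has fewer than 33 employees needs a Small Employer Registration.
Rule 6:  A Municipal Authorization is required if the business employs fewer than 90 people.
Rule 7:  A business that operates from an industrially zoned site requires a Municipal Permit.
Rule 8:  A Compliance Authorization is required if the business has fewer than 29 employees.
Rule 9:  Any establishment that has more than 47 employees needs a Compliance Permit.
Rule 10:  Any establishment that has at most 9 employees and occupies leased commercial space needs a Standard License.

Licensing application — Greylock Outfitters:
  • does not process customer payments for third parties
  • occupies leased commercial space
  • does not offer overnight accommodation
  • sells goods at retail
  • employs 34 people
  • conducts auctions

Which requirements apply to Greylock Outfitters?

Auctioneer Registration, Municipal Authorization, Retail Certificate

Rule 1: employees 34 ≤ 81; sells goods at retail; does not process customer payments for third parties → General Business Registration not required.
Rule 2: conducts auctions → Auctioneer Registration required.
Rule 3: sells goods at retail; conducts auctions → Retail Certificate required.
Rule 4: employees 34 ≥ 32 → Commercial Certificate not required.
Rule 5: employees 34 ≥ 33 → Small Employer Registration not required.
Rule 6: employees 34 < 90 → Municipal Authorization required.
Rule 7: occupies leased commercial space (not: operates from an industrially zoned site) → Municipal Permit not required.
Rule 8: employees 34 ≥ 29 → Compliance Authorization not required.
Rule 9: employees 34 ≤ 47 → Compliance Permit not required.
Rule 10: employees 34 > 9; occupies leased commercial space → Standard License not required.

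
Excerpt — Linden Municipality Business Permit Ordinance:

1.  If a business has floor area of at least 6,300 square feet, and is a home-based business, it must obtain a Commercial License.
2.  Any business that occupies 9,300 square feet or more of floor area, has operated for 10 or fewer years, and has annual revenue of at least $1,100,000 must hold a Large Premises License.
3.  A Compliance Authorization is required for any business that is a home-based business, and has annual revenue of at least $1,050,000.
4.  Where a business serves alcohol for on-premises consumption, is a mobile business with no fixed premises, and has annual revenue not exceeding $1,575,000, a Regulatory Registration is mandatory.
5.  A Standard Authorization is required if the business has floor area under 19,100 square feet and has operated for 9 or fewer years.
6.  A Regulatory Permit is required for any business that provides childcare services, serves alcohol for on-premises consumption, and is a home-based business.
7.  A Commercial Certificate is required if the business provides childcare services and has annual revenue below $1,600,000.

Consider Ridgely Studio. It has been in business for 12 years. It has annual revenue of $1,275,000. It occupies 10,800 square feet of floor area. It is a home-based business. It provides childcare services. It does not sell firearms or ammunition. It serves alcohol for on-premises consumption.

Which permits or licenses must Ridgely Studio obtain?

Commercial Certificate, Commercial License, Compliance Authorization, Regulatory Permit

1. floor area 10,800 square feet ≥ 6,300 square feet; is a home-based business → Commercial License required.
2. floor area 10,800 square feet ≥ 9,300 square feet; years in business 12 > 10; revenue $1,275,000 ≥ $1,100,000 → Large Premises License not required.
3. is a home-based business; revenue $1,275,000 ≥ $1,050,000 → Compliance Authorization required.
4. serves alcohol for on-premises consumption; is a home-based business (not: is a mobile business with no fixed premises); revenue $1,275,000 ≤ $1,575,000 → Regulatory Registration not required.
5. floor area 10,800 square feet < 19,100 square feet; years in business 12 > 9 → Standard Authorization not required.
6. provides childcare services; serves alcohol for on-premises consumption; is a home-based business → Regulatory Permit required.
7. provides childcare services; revenue $1,275,000 < $1,600,000 → Commercial Certificate required.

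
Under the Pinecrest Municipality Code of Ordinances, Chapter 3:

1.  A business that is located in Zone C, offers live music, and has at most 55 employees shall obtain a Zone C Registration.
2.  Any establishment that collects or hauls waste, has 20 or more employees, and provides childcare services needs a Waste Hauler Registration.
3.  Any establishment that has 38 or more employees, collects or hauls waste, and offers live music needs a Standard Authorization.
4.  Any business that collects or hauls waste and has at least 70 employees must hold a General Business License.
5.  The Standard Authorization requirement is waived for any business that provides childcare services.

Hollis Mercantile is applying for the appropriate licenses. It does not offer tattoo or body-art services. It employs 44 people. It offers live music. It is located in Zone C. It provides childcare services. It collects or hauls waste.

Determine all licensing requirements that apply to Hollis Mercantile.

1. is located in Zone C; offers live music; employees 44 ≤ 55 → Zone C Registration required.
2. collects or hauls waste; employees 44 ≥ 20; provides childcare services → Waste Hauler Registration required.
3. employees 44 ≥ 38; collects or hauls waste; offers live music → Standard Authorization required.
4. collects or hauls waste; employees 44 < 70 → General Business License not required.
5. provides childcare services → exempt from Standard Authorization.

Waste Hauler Registration, Zone C Registration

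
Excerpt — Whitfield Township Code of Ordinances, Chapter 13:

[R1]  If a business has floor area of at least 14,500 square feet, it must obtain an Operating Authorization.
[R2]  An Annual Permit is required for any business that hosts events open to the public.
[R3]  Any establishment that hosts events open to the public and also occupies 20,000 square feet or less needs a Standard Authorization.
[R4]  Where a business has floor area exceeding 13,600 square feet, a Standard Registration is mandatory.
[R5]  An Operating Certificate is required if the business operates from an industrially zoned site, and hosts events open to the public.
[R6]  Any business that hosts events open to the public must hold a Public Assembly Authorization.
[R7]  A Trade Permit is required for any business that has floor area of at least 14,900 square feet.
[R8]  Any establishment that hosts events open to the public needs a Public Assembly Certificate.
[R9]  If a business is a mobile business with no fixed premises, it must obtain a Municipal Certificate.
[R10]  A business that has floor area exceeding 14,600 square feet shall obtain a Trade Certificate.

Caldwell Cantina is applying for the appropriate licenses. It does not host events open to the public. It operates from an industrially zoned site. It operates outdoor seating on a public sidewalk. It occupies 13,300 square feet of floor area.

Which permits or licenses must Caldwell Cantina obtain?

None

[R1] floor area 13,300 square feet < 14,500 square feet → Operating Authorization not required.
[R2] does not host events open to the public → Annual Permit not required.
[R3] does not host events open to the public; floor area 13,300 square feet ≤ 20,000 square feet → Standard Authorization not required.
[R4] floor area 13,300 square feet ≤ 13,600 square feet → Standard Registration not required.
[R5] operates from an industrially zoned site; does not host events open to the public → Operating Certificate not required.
[R6] does not host events open to the public → Public Assembly Authorization not required.
[R7] floor area 13,300 square feet < 14,900 square feet → Trade Permit not required.
[R8] does not host events open to the public → Public Assembly Certificate not required.
[R9] operates from an industrially zoned site (not: is a mobile business with no fixed premises) → Municipal Certificate not required.
[R10] floor area 13,300 square feet ≤ 14,600 square feet → Trade Certificate not required.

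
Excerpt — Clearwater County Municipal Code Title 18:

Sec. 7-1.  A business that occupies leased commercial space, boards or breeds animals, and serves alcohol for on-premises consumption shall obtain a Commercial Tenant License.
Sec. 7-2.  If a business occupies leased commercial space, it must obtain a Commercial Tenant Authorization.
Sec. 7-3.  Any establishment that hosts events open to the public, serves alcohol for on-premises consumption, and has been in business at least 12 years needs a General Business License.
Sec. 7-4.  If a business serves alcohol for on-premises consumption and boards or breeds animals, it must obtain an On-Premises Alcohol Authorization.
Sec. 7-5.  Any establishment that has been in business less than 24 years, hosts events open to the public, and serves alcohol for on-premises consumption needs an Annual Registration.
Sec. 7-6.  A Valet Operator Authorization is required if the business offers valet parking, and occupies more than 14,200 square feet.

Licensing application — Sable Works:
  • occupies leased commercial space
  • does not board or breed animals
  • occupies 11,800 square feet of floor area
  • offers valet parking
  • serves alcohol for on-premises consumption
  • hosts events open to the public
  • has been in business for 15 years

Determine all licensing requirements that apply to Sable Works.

Sec. 7-1. occupies leased commercial space; does not board or breed animals; serves alcohol for on-premises consumption → Commercial Tenant License not required.
Sec. 7-2. occupies leased commercial space → Commercial Tenant Authorization required.
Sec. 7-3. hosts events open to the public; serves alcohol for on-premises consumption; years in business 15 ≥ 12 → General Business License required.
Sec. 7-4. serves alcohol for on-premises consumption; does not board or breed animals → On-Premises Alcohol Authorization not required.
Sec. 7-5. years in business 15 < 24; hosts events open to the public; serves alcohol for on-premises consumption → Annual Registration required.
Sec. 7-6. offers valet parking; floor area 11,800 square feet ≤ 14,200 square feet → Valet Operator Authorization not required.

Annual Registration, Commercial Tenant Authorization, General Business License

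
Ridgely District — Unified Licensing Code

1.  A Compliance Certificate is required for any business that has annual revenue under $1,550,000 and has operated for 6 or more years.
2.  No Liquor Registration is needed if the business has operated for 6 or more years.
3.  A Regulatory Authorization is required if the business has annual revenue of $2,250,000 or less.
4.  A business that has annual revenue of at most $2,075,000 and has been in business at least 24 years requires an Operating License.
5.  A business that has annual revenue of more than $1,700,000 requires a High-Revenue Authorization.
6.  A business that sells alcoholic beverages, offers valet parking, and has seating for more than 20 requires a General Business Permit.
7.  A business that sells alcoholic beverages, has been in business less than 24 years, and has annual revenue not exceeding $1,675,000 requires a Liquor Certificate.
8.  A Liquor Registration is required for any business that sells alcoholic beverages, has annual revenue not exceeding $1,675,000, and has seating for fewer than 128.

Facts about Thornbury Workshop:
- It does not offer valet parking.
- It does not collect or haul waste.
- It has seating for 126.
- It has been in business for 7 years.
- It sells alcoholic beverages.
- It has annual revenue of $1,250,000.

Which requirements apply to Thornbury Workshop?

Compliance Certificate, Liquor Certificate, Regulatory Authorization

1. revenue $1,250,000 < $1,550,000; years in business 7 ≥ 6 → Compliance Certificate required.
2. years in business 7 ≥ 6 → exempt from Liquor Registration.
3. revenue $1,250,000 ≤ $2,250,000 → Regulatory Authorization required.
4. revenue $1,250,000 ≤ $2,075,000; years in business 7 < 24 → Operating License not required.
5. revenue $1,250,000 ≤ $1,700,000 → High-Revenue Authorization not required.
6. sells alcoholic beverages; does not offer valet parking; seating 126 > 20 → General Business Permit not required.
7. sells alcoholic beverages; years in business 7 < 24; revenue $1,250,000 ≤ $1,675,000 → Liquor Certificate required.
8. sells alcoholic beverages; revenue $1,250,000 ≤ $1,675,000; seating 126 < 128 → Liquor Registration required.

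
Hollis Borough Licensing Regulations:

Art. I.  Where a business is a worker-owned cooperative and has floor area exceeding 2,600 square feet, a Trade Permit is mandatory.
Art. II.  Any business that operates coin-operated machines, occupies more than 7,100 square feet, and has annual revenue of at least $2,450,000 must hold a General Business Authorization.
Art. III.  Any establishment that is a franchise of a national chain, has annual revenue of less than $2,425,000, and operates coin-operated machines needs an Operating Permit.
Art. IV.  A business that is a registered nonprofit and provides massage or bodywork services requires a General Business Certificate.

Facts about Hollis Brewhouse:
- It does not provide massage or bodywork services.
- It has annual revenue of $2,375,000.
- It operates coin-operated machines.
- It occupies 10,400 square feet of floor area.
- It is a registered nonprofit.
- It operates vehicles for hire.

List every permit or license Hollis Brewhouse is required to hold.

Art. I. is a registered nonprofit (not: is a worker-owned cooperative); floor area 10,400 square feet > 2,600 square feet → Trade Permit not required.
Art. II. operates coin-operated machines; floor area 10,400 square feet > 7,100 square feet; revenue $2,375,000 < $2,450,000 → General Business Authorization not required.
Art. III. is a registered nonprofit (not: is a franchise of a national chain); revenue $2,375,000 < $2,425,000; operates coin-operated machines → Operating Permit not required.
Art. IV. is a registered nonprofit; does not provide massage or bodywork services → General Business Certificate not required.

None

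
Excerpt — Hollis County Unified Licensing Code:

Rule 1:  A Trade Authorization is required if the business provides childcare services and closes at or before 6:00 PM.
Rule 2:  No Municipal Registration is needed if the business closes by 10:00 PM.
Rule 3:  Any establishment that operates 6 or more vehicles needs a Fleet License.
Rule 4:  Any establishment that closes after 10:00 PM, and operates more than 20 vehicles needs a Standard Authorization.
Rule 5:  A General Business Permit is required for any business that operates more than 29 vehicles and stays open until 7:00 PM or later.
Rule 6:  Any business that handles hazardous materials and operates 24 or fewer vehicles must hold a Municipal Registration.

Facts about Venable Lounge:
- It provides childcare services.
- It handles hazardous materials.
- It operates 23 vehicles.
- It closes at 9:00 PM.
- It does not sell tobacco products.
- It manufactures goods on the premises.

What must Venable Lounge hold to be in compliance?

Rule 1: provides childcare services; closes 9:00 PM, after 6:00 PM → Trade Authorization not required.
Rule 2: closes 9:00 PM, at/before 10:00 PM → exempt from Municipal Registration.
Rule 3: vehicles 23 ≥ 6 → Fleet License required.
Rule 4: closes 9:00 PM, at/before 10:00 PM; vehicles 23 > 20 → Standard Authorization not required.
Rule 5: vehicles 23 ≤ 29; closes 9:00 PM, after 7:00 PM → General Business Permit not required.
Rule 6: handles hazardous materials; vehicles 23 ≤ 24 → Municipal Registration required.

Fleet License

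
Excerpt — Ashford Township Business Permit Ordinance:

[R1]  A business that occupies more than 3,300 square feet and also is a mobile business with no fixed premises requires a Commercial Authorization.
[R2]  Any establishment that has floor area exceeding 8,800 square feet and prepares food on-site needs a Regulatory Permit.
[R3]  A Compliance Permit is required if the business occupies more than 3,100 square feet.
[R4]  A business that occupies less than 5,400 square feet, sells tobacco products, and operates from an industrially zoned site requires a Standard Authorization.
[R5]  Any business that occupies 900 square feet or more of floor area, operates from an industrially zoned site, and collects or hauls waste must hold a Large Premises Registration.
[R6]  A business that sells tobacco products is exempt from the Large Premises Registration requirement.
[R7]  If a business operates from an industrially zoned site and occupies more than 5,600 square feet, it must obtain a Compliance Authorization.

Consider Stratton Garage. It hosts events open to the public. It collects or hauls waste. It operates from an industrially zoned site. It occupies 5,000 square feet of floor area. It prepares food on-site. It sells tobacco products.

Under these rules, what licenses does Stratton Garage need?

Compliance Permit, Standard Authorization

[R1] floor area 5,000 square feet > 3,300 square feet; operates from an industrially zoned site (not: is a mobile business with no fixed premises) → Commercial Authorization not required.
[R2] floor area 5,000 square feet ≤ 8,800 square feet; prepares food on-site → Regulatory Permit not required.
[R3] floor area 5,000 square feet > 3,100 square feet → Compliance Permit required.
[R4] floor area 5,000 square feet < 5,400 square feet; sells tobacco products; operates from an industrially zoned site → Standard Authorization required.
[R5] floor area 5,000 square feet ≥ 900 square feet; operates from an industrially zoned site; collects or hauls waste → Large Premises Registration required.
[R6] sells tobacco products → exempt from Large Premises Registration.
[R7] operates from an industrially zoned site; floor area 5,000 square feet ≤ 5,600 square feet → Compliance Authorization not required.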